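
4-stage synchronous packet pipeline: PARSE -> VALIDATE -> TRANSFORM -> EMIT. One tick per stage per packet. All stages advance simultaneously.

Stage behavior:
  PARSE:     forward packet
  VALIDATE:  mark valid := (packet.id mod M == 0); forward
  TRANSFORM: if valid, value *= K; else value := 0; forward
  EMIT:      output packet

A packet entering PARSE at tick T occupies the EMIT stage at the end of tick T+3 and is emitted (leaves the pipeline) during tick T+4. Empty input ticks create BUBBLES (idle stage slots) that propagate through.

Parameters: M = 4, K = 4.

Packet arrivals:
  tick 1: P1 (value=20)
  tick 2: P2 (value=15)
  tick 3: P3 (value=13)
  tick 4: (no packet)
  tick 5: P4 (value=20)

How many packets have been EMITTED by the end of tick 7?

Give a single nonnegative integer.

Tick 1: [PARSE:P1(v=20,ok=F), VALIDATE:-, TRANSFORM:-, EMIT:-] out:-; in:P1
Tick 2: [PARSE:P2(v=15,ok=F), VALIDATE:P1(v=20,ok=F), TRANSFORM:-, EMIT:-] out:-; in:P2
Tick 3: [PARSE:P3(v=13,ok=F), VALIDATE:P2(v=15,ok=F), TRANSFORM:P1(v=0,ok=F), EMIT:-] out:-; in:P3
Tick 4: [PARSE:-, VALIDATE:P3(v=13,ok=F), TRANSFORM:P2(v=0,ok=F), EMIT:P1(v=0,ok=F)] out:-; in:-
Tick 5: [PARSE:P4(v=20,ok=F), VALIDATE:-, TRANSFORM:P3(v=0,ok=F), EMIT:P2(v=0,ok=F)] out:P1(v=0); in:P4
Tick 6: [PARSE:-, VALIDATE:P4(v=20,ok=T), TRANSFORM:-, EMIT:P3(v=0,ok=F)] out:P2(v=0); in:-
Tick 7: [PARSE:-, VALIDATE:-, TRANSFORM:P4(v=80,ok=T), EMIT:-] out:P3(v=0); in:-
Emitted by tick 7: ['P1', 'P2', 'P3']

Answer: 3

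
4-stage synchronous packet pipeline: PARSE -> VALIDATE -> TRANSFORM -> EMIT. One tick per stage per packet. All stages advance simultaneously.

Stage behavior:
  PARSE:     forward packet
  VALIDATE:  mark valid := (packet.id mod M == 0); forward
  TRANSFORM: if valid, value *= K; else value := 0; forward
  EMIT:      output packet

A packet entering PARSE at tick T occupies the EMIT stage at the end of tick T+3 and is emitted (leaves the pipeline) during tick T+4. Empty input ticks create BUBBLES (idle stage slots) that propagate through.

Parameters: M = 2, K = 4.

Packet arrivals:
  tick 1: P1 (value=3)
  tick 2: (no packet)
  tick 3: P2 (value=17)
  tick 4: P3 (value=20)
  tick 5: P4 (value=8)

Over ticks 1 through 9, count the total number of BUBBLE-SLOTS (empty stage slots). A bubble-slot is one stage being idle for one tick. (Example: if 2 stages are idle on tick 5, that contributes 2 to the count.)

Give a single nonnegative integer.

Tick 1: [PARSE:P1(v=3,ok=F), VALIDATE:-, TRANSFORM:-, EMIT:-] out:-; bubbles=3
Tick 2: [PARSE:-, VALIDATE:P1(v=3,ok=F), TRANSFORM:-, EMIT:-] out:-; bubbles=3
Tick 3: [PARSE:P2(v=17,ok=F), VALIDATE:-, TRANSFORM:P1(v=0,ok=F), EMIT:-] out:-; bubbles=2
Tick 4: [PARSE:P3(v=20,ok=F), VALIDATE:P2(v=17,ok=T), TRANSFORM:-, EMIT:P1(v=0,ok=F)] out:-; bubbles=1
Tick 5: [PARSE:P4(v=8,ok=F), VALIDATE:P3(v=20,ok=F), TRANSFORM:P2(v=68,ok=T), EMIT:-] out:P1(v=0); bubbles=1
Tick 6: [PARSE:-, VALIDATE:P4(v=8,ok=T), TRANSFORM:P3(v=0,ok=F), EMIT:P2(v=68,ok=T)] out:-; bubbles=1
Tick 7: [PARSE:-, VALIDATE:-, TRANSFORM:P4(v=32,ok=T), EMIT:P3(v=0,ok=F)] out:P2(v=68); bubbles=2
Tick 8: [PARSE:-, VALIDATE:-, TRANSFORM:-, EMIT:P4(v=32,ok=T)] out:P3(v=0); bubbles=3
Tick 9: [PARSE:-, VALIDATE:-, TRANSFORM:-, EMIT:-] out:P4(v=32); bubbles=4
Total bubble-slots: 20

Answer: 20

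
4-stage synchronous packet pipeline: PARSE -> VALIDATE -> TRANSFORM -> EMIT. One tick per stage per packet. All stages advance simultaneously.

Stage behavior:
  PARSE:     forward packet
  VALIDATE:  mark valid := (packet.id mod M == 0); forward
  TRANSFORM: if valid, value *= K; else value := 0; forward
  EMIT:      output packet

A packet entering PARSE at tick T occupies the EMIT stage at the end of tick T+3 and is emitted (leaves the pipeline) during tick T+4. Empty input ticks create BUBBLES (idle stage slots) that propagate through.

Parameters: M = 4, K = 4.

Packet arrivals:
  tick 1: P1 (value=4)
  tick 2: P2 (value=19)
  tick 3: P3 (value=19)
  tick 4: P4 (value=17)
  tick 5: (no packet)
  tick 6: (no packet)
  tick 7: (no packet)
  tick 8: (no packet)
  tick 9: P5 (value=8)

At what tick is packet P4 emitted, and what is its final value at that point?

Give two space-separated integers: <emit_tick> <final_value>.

Tick 1: [PARSE:P1(v=4,ok=F), VALIDATE:-, TRANSFORM:-, EMIT:-] out:-; in:P1
Tick 2: [PARSE:P2(v=19,ok=F), VALIDATE:P1(v=4,ok=F), TRANSFORM:-, EMIT:-] out:-; in:P2
Tick 3: [PARSE:P3(v=19,ok=F), VALIDATE:P2(v=19,ok=F), TRANSFORM:P1(v=0,ok=F), EMIT:-] out:-; in:P3
Tick 4: [PARSE:P4(v=17,ok=F), VALIDATE:P3(v=19,ok=F), TRANSFORM:P2(v=0,ok=F), EMIT:P1(v=0,ok=F)] out:-; in:P4
Tick 5: [PARSE:-, VALIDATE:P4(v=17,ok=T), TRANSFORM:P3(v=0,ok=F), EMIT:P2(v=0,ok=F)] out:P1(v=0); in:-
Tick 6: [PARSE:-, VALIDATE:-, TRANSFORM:P4(v=68,ok=T), EMIT:P3(v=0,ok=F)] out:P2(v=0); in:-
Tick 7: [PARSE:-, VALIDATE:-, TRANSFORM:-, EMIT:P4(v=68,ok=T)] out:P3(v=0); in:-
Tick 8: [PARSE:-, VALIDATE:-, TRANSFORM:-, EMIT:-] out:P4(v=68); in:-
Tick 9: [PARSE:P5(v=8,ok=F), VALIDATE:-, TRANSFORM:-, EMIT:-] out:-; in:P5
Tick 10: [PARSE:-, VALIDATE:P5(v=8,ok=F), TRANSFORM:-, EMIT:-] out:-; in:-
Tick 11: [PARSE:-, VALIDATE:-, TRANSFORM:P5(v=0,ok=F), EMIT:-] out:-; in:-
Tick 12: [PARSE:-, VALIDATE:-, TRANSFORM:-, EMIT:P5(v=0,ok=F)] out:-; in:-
Tick 13: [PARSE:-, VALIDATE:-, TRANSFORM:-, EMIT:-] out:P5(v=0); in:-
P4: arrives tick 4, valid=True (id=4, id%4=0), emit tick 8, final value 68

Answer: 8 68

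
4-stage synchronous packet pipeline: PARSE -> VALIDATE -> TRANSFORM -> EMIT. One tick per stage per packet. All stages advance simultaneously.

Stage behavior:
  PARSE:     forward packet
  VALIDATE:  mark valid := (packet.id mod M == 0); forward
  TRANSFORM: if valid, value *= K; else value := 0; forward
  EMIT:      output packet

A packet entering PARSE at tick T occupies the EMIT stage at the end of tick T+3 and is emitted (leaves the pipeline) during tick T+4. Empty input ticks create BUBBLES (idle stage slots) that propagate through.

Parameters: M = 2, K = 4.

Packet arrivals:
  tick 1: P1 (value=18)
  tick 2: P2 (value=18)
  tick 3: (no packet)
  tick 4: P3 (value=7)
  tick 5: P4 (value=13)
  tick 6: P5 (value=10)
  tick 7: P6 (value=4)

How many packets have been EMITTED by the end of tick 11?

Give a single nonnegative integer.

Answer: 6

Derivation:
Tick 1: [PARSE:P1(v=18,ok=F), VALIDATE:-, TRANSFORM:-, EMIT:-] out:-; in:P1
Tick 2: [PARSE:P2(v=18,ok=F), VALIDATE:P1(v=18,ok=F), TRANSFORM:-, EMIT:-] out:-; in:P2
Tick 3: [PARSE:-, VALIDATE:P2(v=18,ok=T), TRANSFORM:P1(v=0,ok=F), EMIT:-] out:-; in:-
Tick 4: [PARSE:P3(v=7,ok=F), VALIDATE:-, TRANSFORM:P2(v=72,ok=T), EMIT:P1(v=0,ok=F)] out:-; in:P3
Tick 5: [PARSE:P4(v=13,ok=F), VALIDATE:P3(v=7,ok=F), TRANSFORM:-, EMIT:P2(v=72,ok=T)] out:P1(v=0); in:P4
Tick 6: [PARSE:P5(v=10,ok=F), VALIDATE:P4(v=13,ok=T), TRANSFORM:P3(v=0,ok=F), EMIT:-] out:P2(v=72); in:P5
Tick 7: [PARSE:P6(v=4,ok=F), VALIDATE:P5(v=10,ok=F), TRANSFORM:P4(v=52,ok=T), EMIT:P3(v=0,ok=F)] out:-; in:P6
Tick 8: [PARSE:-, VALIDATE:P6(v=4,ok=T), TRANSFORM:P5(v=0,ok=F), EMIT:P4(v=52,ok=T)] out:P3(v=0); in:-
Tick 9: [PARSE:-, VALIDATE:-, TRANSFORM:P6(v=16,ok=T), EMIT:P5(v=0,ok=F)] out:P4(v=52); in:-
Tick 10: [PARSE:-, VALIDATE:-, TRANSFORM:-, EMIT:P6(v=16,ok=T)] out:P5(v=0); in:-
Tick 11: [PARSE:-, VALIDATE:-, TRANSFORM:-, EMIT:-] out:P6(v=16); in:-
Emitted by tick 11: ['P1', 'P2', 'P3', 'P4', 'P5', 'P6']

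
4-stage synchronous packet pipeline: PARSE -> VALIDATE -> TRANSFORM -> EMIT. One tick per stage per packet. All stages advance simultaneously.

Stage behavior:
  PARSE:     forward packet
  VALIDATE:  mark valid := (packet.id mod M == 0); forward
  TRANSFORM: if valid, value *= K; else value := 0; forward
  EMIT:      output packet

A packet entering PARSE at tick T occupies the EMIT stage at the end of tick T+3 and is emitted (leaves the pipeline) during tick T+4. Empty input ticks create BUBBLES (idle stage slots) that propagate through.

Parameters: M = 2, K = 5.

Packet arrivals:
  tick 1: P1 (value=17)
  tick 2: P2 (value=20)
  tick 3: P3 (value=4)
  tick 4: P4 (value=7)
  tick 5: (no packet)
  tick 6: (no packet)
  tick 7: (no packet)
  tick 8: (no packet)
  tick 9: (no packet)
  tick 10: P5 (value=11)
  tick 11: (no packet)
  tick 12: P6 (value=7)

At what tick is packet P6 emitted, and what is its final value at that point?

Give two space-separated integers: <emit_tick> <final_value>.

Tick 1: [PARSE:P1(v=17,ok=F), VALIDATE:-, TRANSFORM:-, EMIT:-] out:-; in:P1
Tick 2: [PARSE:P2(v=20,ok=F), VALIDATE:P1(v=17,ok=F), TRANSFORM:-, EMIT:-] out:-; in:P2
Tick 3: [PARSE:P3(v=4,ok=F), VALIDATE:P2(v=20,ok=T), TRANSFORM:P1(v=0,ok=F), EMIT:-] out:-; in:P3
Tick 4: [PARSE:P4(v=7,ok=F), VALIDATE:P3(v=4,ok=F), TRANSFORM:P2(v=100,ok=T), EMIT:P1(v=0,ok=F)] out:-; in:P4
Tick 5: [PARSE:-, VALIDATE:P4(v=7,ok=T), TRANSFORM:P3(v=0,ok=F), EMIT:P2(v=100,ok=T)] out:P1(v=0); in:-
Tick 6: [PARSE:-, VALIDATE:-, TRANSFORM:P4(v=35,ok=T), EMIT:P3(v=0,ok=F)] out:P2(v=100); in:-
Tick 7: [PARSE:-, VALIDATE:-, TRANSFORM:-, EMIT:P4(v=35,ok=T)] out:P3(v=0); in:-
Tick 8: [PARSE:-, VALIDATE:-, TRANSFORM:-, EMIT:-] out:P4(v=35); in:-
Tick 9: [PARSE:-, VALIDATE:-, TRANSFORM:-, EMIT:-] out:-; in:-
Tick 10: [PARSE:P5(v=11,ok=F), VALIDATE:-, TRANSFORM:-, EMIT:-] out:-; in:P5
Tick 11: [PARSE:-, VALIDATE:P5(v=11,ok=F), TRANSFORM:-, EMIT:-] out:-; in:-
Tick 12: [PARSE:P6(v=7,ok=F), VALIDATE:-, TRANSFORM:P5(v=0,ok=F), EMIT:-] out:-; in:P6
Tick 13: [PARSE:-, VALIDATE:P6(v=7,ok=T), TRANSFORM:-, EMIT:P5(v=0,ok=F)] out:-; in:-
Tick 14: [PARSE:-, VALIDATE:-, TRANSFORM:P6(v=35,ok=T), EMIT:-] out:P5(v=0); in:-
Tick 15: [PARSE:-, VALIDATE:-, TRANSFORM:-, EMIT:P6(v=35,ok=T)] out:-; in:-
Tick 16: [PARSE:-, VALIDATE:-, TRANSFORM:-, EMIT:-] out:P6(v=35); in:-
P6: arrives tick 12, valid=True (id=6, id%2=0), emit tick 16, final value 35

Answer: 16 35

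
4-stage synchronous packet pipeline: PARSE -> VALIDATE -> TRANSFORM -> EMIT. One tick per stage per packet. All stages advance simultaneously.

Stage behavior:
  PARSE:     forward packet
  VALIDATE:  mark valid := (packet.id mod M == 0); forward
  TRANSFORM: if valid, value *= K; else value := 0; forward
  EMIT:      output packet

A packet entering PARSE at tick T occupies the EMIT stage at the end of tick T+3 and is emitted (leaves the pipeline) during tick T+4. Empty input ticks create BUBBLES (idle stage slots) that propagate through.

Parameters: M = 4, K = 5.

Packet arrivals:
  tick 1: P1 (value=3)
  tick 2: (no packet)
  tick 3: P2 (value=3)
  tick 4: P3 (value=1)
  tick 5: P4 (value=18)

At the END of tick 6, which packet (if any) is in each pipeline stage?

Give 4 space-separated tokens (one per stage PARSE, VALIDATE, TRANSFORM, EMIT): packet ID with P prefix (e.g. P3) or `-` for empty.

Answer: - P4 P3 P2

Derivation:
Tick 1: [PARSE:P1(v=3,ok=F), VALIDATE:-, TRANSFORM:-, EMIT:-] out:-; in:P1
Tick 2: [PARSE:-, VALIDATE:P1(v=3,ok=F), TRANSFORM:-, EMIT:-] out:-; in:-
Tick 3: [PARSE:P2(v=3,ok=F), VALIDATE:-, TRANSFORM:P1(v=0,ok=F), EMIT:-] out:-; in:P2
Tick 4: [PARSE:P3(v=1,ok=F), VALIDATE:P2(v=3,ok=F), TRANSFORM:-, EMIT:P1(v=0,ok=F)] out:-; in:P3
Tick 5: [PARSE:P4(v=18,ok=F), VALIDATE:P3(v=1,ok=F), TRANSFORM:P2(v=0,ok=F), EMIT:-] out:P1(v=0); in:P4
Tick 6: [PARSE:-, VALIDATE:P4(v=18,ok=T), TRANSFORM:P3(v=0,ok=F), EMIT:P2(v=0,ok=F)] out:-; in:-
At end of tick 6: ['-', 'P4', 'P3', 'P2']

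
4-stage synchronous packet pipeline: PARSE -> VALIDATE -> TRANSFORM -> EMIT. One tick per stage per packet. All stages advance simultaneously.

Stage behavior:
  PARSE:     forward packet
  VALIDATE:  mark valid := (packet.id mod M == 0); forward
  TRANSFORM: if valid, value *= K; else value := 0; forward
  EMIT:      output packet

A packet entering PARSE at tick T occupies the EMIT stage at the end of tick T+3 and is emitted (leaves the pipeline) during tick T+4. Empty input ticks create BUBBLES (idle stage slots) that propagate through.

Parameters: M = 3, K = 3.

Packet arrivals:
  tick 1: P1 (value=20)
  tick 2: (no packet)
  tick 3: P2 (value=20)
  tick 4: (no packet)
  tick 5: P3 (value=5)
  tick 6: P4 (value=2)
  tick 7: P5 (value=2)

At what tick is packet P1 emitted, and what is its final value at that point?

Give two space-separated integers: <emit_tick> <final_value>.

Tick 1: [PARSE:P1(v=20,ok=F), VALIDATE:-, TRANSFORM:-, EMIT:-] out:-; in:P1
Tick 2: [PARSE:-, VALIDATE:P1(v=20,ok=F), TRANSFORM:-, EMIT:-] out:-; in:-
Tick 3: [PARSE:P2(v=20,ok=F), VALIDATE:-, TRANSFORM:P1(v=0,ok=F), EMIT:-] out:-; in:P2
Tick 4: [PARSE:-, VALIDATE:P2(v=20,ok=F), TRANSFORM:-, EMIT:P1(v=0,ok=F)] out:-; in:-
Tick 5: [PARSE:P3(v=5,ok=F), VALIDATE:-, TRANSFORM:P2(v=0,ok=F), EMIT:-] out:P1(v=0); in:P3
Tick 6: [PARSE:P4(v=2,ok=F), VALIDATE:P3(v=5,ok=T), TRANSFORM:-, EMIT:P2(v=0,ok=F)] out:-; in:P4
Tick 7: [PARSE:P5(v=2,ok=F), VALIDATE:P4(v=2,ok=F), TRANSFORM:P3(v=15,ok=T), EMIT:-] out:P2(v=0); in:P5
Tick 8: [PARSE:-, VALIDATE:P5(v=2,ok=F), TRANSFORM:P4(v=0,ok=F), EMIT:P3(v=15,ok=T)] out:-; in:-
Tick 9: [PARSE:-, VALIDATE:-, TRANSFORM:P5(v=0,ok=F), EMIT:P4(v=0,ok=F)] out:P3(v=15); in:-
Tick 10: [PARSE:-, VALIDATE:-, TRANSFORM:-, EMIT:P5(v=0,ok=F)] out:P4(v=0); in:-
Tick 11: [PARSE:-, VALIDATE:-, TRANSFORM:-, EMIT:-] out:P5(v=0); in:-
P1: arrives tick 1, valid=False (id=1, id%3=1), emit tick 5, final value 0

Answer: 5 0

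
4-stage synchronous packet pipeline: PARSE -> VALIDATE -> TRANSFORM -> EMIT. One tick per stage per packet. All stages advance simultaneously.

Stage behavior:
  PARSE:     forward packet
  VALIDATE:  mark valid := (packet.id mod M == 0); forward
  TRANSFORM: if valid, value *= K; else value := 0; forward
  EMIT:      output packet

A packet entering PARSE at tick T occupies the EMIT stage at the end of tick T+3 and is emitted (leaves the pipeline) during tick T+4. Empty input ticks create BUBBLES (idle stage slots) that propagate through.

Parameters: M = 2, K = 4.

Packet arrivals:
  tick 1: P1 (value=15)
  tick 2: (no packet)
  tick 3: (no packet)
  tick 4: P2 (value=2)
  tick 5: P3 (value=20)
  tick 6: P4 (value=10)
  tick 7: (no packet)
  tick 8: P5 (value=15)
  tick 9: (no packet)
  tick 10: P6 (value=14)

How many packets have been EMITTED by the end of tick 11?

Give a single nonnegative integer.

Tick 1: [PARSE:P1(v=15,ok=F), VALIDATE:-, TRANSFORM:-, EMIT:-] out:-; in:P1
Tick 2: [PARSE:-, VALIDATE:P1(v=15,ok=F), TRANSFORM:-, EMIT:-] out:-; in:-
Tick 3: [PARSE:-, VALIDATE:-, TRANSFORM:P1(v=0,ok=F), EMIT:-] out:-; in:-
Tick 4: [PARSE:P2(v=2,ok=F), VALIDATE:-, TRANSFORM:-, EMIT:P1(v=0,ok=F)] out:-; in:P2
Tick 5: [PARSE:P3(v=20,ok=F), VALIDATE:P2(v=2,ok=T), TRANSFORM:-, EMIT:-] out:P1(v=0); in:P3
Tick 6: [PARSE:P4(v=10,ok=F), VALIDATE:P3(v=20,ok=F), TRANSFORM:P2(v=8,ok=T), EMIT:-] out:-; in:P4
Tick 7: [PARSE:-, VALIDATE:P4(v=10,ok=T), TRANSFORM:P3(v=0,ok=F), EMIT:P2(v=8,ok=T)] out:-; in:-
Tick 8: [PARSE:P5(v=15,ok=F), VALIDATE:-, TRANSFORM:P4(v=40,ok=T), EMIT:P3(v=0,ok=F)] out:P2(v=8); in:P5
Tick 9: [PARSE:-, VALIDATE:P5(v=15,ok=F), TRANSFORM:-, EMIT:P4(v=40,ok=T)] out:P3(v=0); in:-
Tick 10: [PARSE:P6(v=14,ok=F), VALIDATE:-, TRANSFORM:P5(v=0,ok=F), EMIT:-] out:P4(v=40); in:P6
Tick 11: [PARSE:-, VALIDATE:P6(v=14,ok=T), TRANSFORM:-, EMIT:P5(v=0,ok=F)] out:-; in:-
Emitted by tick 11: ['P1', 'P2', 'P3', 'P4']

Answer: 4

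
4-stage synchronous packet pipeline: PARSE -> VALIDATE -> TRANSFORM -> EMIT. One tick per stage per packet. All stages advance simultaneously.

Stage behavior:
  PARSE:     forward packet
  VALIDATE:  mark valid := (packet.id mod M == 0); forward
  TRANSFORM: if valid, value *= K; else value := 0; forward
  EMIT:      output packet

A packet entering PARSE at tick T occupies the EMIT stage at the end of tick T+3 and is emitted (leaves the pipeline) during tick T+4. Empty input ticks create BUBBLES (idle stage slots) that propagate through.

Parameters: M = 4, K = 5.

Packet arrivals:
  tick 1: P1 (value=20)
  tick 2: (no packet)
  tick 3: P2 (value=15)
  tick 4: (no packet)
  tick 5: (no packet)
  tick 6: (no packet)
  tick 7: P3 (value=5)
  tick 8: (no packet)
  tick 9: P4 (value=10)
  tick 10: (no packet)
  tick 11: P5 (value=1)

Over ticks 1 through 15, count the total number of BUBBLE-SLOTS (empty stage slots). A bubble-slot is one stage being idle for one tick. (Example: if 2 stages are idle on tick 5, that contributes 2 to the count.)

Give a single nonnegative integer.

Tick 1: [PARSE:P1(v=20,ok=F), VALIDATE:-, TRANSFORM:-, EMIT:-] out:-; bubbles=3
Tick 2: [PARSE:-, VALIDATE:P1(v=20,ok=F), TRANSFORM:-, EMIT:-] out:-; bubbles=3
Tick 3: [PARSE:P2(v=15,ok=F), VALIDATE:-, TRANSFORM:P1(v=0,ok=F), EMIT:-] out:-; bubbles=2
Tick 4: [PARSE:-, VALIDATE:P2(v=15,ok=F), TRANSFORM:-, EMIT:P1(v=0,ok=F)] out:-; bubbles=2
Tick 5: [PARSE:-, VALIDATE:-, TRANSFORM:P2(v=0,ok=F), EMIT:-] out:P1(v=0); bubbles=3
Tick 6: [PARSE:-, VALIDATE:-, TRANSFORM:-, EMIT:P2(v=0,ok=F)] out:-; bubbles=3
Tick 7: [PARSE:P3(v=5,ok=F), VALIDATE:-, TRANSFORM:-, EMIT:-] out:P2(v=0); bubbles=3
Tick 8: [PARSE:-, VALIDATE:P3(v=5,ok=F), TRANSFORM:-, EMIT:-] out:-; bubbles=3
Tick 9: [PARSE:P4(v=10,ok=F), VALIDATE:-, TRANSFORM:P3(v=0,ok=F), EMIT:-] out:-; bubbles=2
Tick 10: [PARSE:-, VALIDATE:P4(v=10,ok=T), TRANSFORM:-, EMIT:P3(v=0,ok=F)] out:-; bubbles=2
Tick 11: [PARSE:P5(v=1,ok=F), VALIDATE:-, TRANSFORM:P4(v=50,ok=T), EMIT:-] out:P3(v=0); bubbles=2
Tick 12: [PARSE:-, VALIDATE:P5(v=1,ok=F), TRANSFORM:-, EMIT:P4(v=50,ok=T)] out:-; bubbles=2
Tick 13: [PARSE:-, VALIDATE:-, TRANSFORM:P5(v=0,ok=F), EMIT:-] out:P4(v=50); bubbles=3
Tick 14: [PARSE:-, VALIDATE:-, TRANSFORM:-, EMIT:P5(v=0,ok=F)] out:-; bubbles=3
Tick 15: [PARSE:-, VALIDATE:-, TRANSFORM:-, EMIT:-] out:P5(v=0); bubbles=4
Total bubble-slots: 40

Answer: 40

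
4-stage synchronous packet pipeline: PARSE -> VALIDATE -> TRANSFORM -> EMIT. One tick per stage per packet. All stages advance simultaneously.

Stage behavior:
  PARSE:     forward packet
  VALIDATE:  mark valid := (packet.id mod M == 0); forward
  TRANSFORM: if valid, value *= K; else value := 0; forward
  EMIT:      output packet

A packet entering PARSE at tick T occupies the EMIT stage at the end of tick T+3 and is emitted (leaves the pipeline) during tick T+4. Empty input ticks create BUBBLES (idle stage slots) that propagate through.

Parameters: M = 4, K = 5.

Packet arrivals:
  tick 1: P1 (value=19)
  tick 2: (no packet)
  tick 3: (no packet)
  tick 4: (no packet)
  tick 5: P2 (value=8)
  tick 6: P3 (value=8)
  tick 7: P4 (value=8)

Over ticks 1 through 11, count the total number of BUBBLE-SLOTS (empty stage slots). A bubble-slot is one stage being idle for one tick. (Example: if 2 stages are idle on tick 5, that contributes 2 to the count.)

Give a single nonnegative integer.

Tick 1: [PARSE:P1(v=19,ok=F), VALIDATE:-, TRANSFORM:-, EMIT:-] out:-; bubbles=3
Tick 2: [PARSE:-, VALIDATE:P1(v=19,ok=F), TRANSFORM:-, EMIT:-] out:-; bubbles=3
Tick 3: [PARSE:-, VALIDATE:-, TRANSFORM:P1(v=0,ok=F), EMIT:-] out:-; bubbles=3
Tick 4: [PARSE:-, VALIDATE:-, TRANSFORM:-, EMIT:P1(v=0,ok=F)] out:-; bubbles=3
Tick 5: [PARSE:P2(v=8,ok=F), VALIDATE:-, TRANSFORM:-, EMIT:-] out:P1(v=0); bubbles=3
Tick 6: [PARSE:P3(v=8,ok=F), VALIDATE:P2(v=8,ok=F), TRANSFORM:-, EMIT:-] out:-; bubbles=2
Tick 7: [PARSE:P4(v=8,ok=F), VALIDATE:P3(v=8,ok=F), TRANSFORM:P2(v=0,ok=F), EMIT:-] out:-; bubbles=1
Tick 8: [PARSE:-, VALIDATE:P4(v=8,ok=T), TRANSFORM:P3(v=0,ok=F), EMIT:P2(v=0,ok=F)] out:-; bubbles=1
Tick 9: [PARSE:-, VALIDATE:-, TRANSFORM:P4(v=40,ok=T), EMIT:P3(v=0,ok=F)] out:P2(v=0); bubbles=2
Tick 10: [PARSE:-, VALIDATE:-, TRANSFORM:-, EMIT:P4(v=40,ok=T)] out:P3(v=0); bubbles=3
Tick 11: [PARSE:-, VALIDATE:-, TRANSFORM:-, EMIT:-] out:P4(v=40); bubbles=4
Total bubble-slots: 28

Answer: 28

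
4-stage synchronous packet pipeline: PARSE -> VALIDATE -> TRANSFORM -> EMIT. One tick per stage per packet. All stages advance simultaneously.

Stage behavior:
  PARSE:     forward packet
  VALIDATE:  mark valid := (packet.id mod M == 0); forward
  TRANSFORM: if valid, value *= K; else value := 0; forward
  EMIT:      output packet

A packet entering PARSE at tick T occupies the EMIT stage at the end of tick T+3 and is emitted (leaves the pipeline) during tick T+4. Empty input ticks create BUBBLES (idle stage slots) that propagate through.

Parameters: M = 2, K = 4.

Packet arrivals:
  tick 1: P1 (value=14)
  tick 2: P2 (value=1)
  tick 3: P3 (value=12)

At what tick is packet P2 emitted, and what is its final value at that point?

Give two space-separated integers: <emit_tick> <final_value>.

Tick 1: [PARSE:P1(v=14,ok=F), VALIDATE:-, TRANSFORM:-, EMIT:-] out:-; in:P1
Tick 2: [PARSE:P2(v=1,ok=F), VALIDATE:P1(v=14,ok=F), TRANSFORM:-, EMIT:-] out:-; in:P2
Tick 3: [PARSE:P3(v=12,ok=F), VALIDATE:P2(v=1,ok=T), TRANSFORM:P1(v=0,ok=F), EMIT:-] out:-; in:P3
Tick 4: [PARSE:-, VALIDATE:P3(v=12,ok=F), TRANSFORM:P2(v=4,ok=T), EMIT:P1(v=0,ok=F)] out:-; in:-
Tick 5: [PARSE:-, VALIDATE:-, TRANSFORM:P3(v=0,ok=F), EMIT:P2(v=4,ok=T)] out:P1(v=0); in:-
Tick 6: [PARSE:-, VALIDATE:-, TRANSFORM:-, EMIT:P3(v=0,ok=F)] out:P2(v=4); in:-
Tick 7: [PARSE:-, VALIDATE:-, TRANSFORM:-, EMIT:-] out:P3(v=0); in:-
P2: arrives tick 2, valid=True (id=2, id%2=0), emit tick 6, final value 4

Answer: 6 4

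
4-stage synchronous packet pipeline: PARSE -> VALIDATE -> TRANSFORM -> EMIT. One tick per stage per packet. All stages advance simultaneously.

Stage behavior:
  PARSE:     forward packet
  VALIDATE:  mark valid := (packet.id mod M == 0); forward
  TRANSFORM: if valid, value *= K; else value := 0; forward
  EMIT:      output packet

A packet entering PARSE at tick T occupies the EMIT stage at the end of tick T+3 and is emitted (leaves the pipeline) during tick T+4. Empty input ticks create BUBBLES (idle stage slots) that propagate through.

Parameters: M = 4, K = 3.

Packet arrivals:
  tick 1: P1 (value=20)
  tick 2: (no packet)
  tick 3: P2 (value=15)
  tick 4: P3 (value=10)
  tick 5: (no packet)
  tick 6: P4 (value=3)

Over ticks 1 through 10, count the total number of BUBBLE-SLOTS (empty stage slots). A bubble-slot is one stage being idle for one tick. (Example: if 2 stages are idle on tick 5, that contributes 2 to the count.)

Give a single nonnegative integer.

Tick 1: [PARSE:P1(v=20,ok=F), VALIDATE:-, TRANSFORM:-, EMIT:-] out:-; bubbles=3
Tick 2: [PARSE:-, VALIDATE:P1(v=20,ok=F), TRANSFORM:-, EMIT:-] out:-; bubbles=3
Tick 3: [PARSE:P2(v=15,ok=F), VALIDATE:-, TRANSFORM:P1(v=0,ok=F), EMIT:-] out:-; bubbles=2
Tick 4: [PARSE:P3(v=10,ok=F), VALIDATE:P2(v=15,ok=F), TRANSFORM:-, EMIT:P1(v=0,ok=F)] out:-; bubbles=1
Tick 5: [PARSE:-, VALIDATE:P3(v=10,ok=F), TRANSFORM:P2(v=0,ok=F), EMIT:-] out:P1(v=0); bubbles=2
Tick 6: [PARSE:P4(v=3,ok=F), VALIDATE:-, TRANSFORM:P3(v=0,ok=F), EMIT:P2(v=0,ok=F)] out:-; bubbles=1
Tick 7: [PARSE:-, VALIDATE:P4(v=3,ok=T), TRANSFORM:-, EMIT:P3(v=0,ok=F)] out:P2(v=0); bubbles=2
Tick 8: [PARSE:-, VALIDATE:-, TRANSFORM:P4(v=9,ok=T), EMIT:-] out:P3(v=0); bubbles=3
Tick 9: [PARSE:-, VALIDATE:-, TRANSFORM:-, EMIT:P4(v=9,ok=T)] out:-; bubbles=3
Tick 10: [PARSE:-, VALIDATE:-, TRANSFORM:-, EMIT:-] out:P4(v=9); bubbles=4
Total bubble-slots: 24

Answer: 24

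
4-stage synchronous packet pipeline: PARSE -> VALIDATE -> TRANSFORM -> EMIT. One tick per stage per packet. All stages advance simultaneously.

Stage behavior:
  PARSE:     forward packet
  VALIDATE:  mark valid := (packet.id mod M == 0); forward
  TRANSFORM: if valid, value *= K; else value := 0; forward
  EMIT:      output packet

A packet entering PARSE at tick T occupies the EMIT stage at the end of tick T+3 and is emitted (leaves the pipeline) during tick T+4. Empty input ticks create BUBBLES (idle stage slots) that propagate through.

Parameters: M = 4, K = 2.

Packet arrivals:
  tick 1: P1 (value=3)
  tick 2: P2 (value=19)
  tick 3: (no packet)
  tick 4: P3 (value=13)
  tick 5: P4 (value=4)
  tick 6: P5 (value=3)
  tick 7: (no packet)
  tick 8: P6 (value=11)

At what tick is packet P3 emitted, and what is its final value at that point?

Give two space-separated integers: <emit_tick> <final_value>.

Tick 1: [PARSE:P1(v=3,ok=F), VALIDATE:-, TRANSFORM:-, EMIT:-] out:-; in:P1
Tick 2: [PARSE:P2(v=19,ok=F), VALIDATE:P1(v=3,ok=F), TRANSFORM:-, EMIT:-] out:-; in:P2
Tick 3: [PARSE:-, VALIDATE:P2(v=19,ok=F), TRANSFORM:P1(v=0,ok=F), EMIT:-] out:-; in:-
Tick 4: [PARSE:P3(v=13,ok=F), VALIDATE:-, TRANSFORM:P2(v=0,ok=F), EMIT:P1(v=0,ok=F)] out:-; in:P3
Tick 5: [PARSE:P4(v=4,ok=F), VALIDATE:P3(v=13,ok=F), TRANSFORM:-, EMIT:P2(v=0,ok=F)] out:P1(v=0); in:P4
Tick 6: [PARSE:P5(v=3,ok=F), VALIDATE:P4(v=4,ok=T), TRANSFORM:P3(v=0,ok=F), EMIT:-] out:P2(v=0); in:P5
Tick 7: [PARSE:-, VALIDATE:P5(v=3,ok=F), TRANSFORM:P4(v=8,ok=T), EMIT:P3(v=0,ok=F)] out:-; in:-
Tick 8: [PARSE:P6(v=11,ok=F), VALIDATE:-, TRANSFORM:P5(v=0,ok=F), EMIT:P4(v=8,ok=T)] out:P3(v=0); in:P6
Tick 9: [PARSE:-, VALIDATE:P6(v=11,ok=F), TRANSFORM:-, EMIT:P5(v=0,ok=F)] out:P4(v=8); in:-
Tick 10: [PARSE:-, VALIDATE:-, TRANSFORM:P6(v=0,ok=F), EMIT:-] out:P5(v=0); in:-
Tick 11: [PARSE:-, VALIDATE:-, TRANSFORM:-, EMIT:P6(v=0,ok=F)] out:-; in:-
Tick 12: [PARSE:-, VALIDATE:-, TRANSFORM:-, EMIT:-] out:P6(v=0); in:-
P3: arrives tick 4, valid=False (id=3, id%4=3), emit tick 8, final value 0

Answer: 8 0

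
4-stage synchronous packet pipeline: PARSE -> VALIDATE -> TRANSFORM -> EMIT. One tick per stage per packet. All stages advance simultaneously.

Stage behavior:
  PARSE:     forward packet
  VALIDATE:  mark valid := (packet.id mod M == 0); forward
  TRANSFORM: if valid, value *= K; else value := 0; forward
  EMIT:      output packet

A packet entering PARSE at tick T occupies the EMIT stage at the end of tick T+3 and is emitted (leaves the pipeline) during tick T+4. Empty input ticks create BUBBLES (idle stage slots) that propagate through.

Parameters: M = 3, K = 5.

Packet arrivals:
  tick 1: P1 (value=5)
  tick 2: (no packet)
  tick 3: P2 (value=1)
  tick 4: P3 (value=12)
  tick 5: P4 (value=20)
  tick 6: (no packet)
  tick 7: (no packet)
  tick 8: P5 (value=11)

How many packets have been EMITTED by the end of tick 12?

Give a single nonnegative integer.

Tick 1: [PARSE:P1(v=5,ok=F), VALIDATE:-, TRANSFORM:-, EMIT:-] out:-; in:P1
Tick 2: [PARSE:-, VALIDATE:P1(v=5,ok=F), TRANSFORM:-, EMIT:-] out:-; in:-
Tick 3: [PARSE:P2(v=1,ok=F), VALIDATE:-, TRANSFORM:P1(v=0,ok=F), EMIT:-] out:-; in:P2
Tick 4: [PARSE:P3(v=12,ok=F), VALIDATE:P2(v=1,ok=F), TRANSFORM:-, EMIT:P1(v=0,ok=F)] out:-; in:P3
Tick 5: [PARSE:P4(v=20,ok=F), VALIDATE:P3(v=12,ok=T), TRANSFORM:P2(v=0,ok=F), EMIT:-] out:P1(v=0); in:P4
Tick 6: [PARSE:-, VALIDATE:P4(v=20,ok=F), TRANSFORM:P3(v=60,ok=T), EMIT:P2(v=0,ok=F)] out:-; in:-
Tick 7: [PARSE:-, VALIDATE:-, TRANSFORM:P4(v=0,ok=F), EMIT:P3(v=60,ok=T)] out:P2(v=0); in:-
Tick 8: [PARSE:P5(v=11,ok=F), VALIDATE:-, TRANSFORM:-, EMIT:P4(v=0,ok=F)] out:P3(v=60); in:P5
Tick 9: [PARSE:-, VALIDATE:P5(v=11,ok=F), TRANSFORM:-, EMIT:-] out:P4(v=0); in:-
Tick 10: [PARSE:-, VALIDATE:-, TRANSFORM:P5(v=0,ok=F), EMIT:-] out:-; in:-
Tick 11: [PARSE:-, VALIDATE:-, TRANSFORM:-, EMIT:P5(v=0,ok=F)] out:-; in:-
Tick 12: [PARSE:-, VALIDATE:-, TRANSFORM:-, EMIT:-] out:P5(v=0); in:-
Emitted by tick 12: ['P1', 'P2', 'P3', 'P4', 'P5']

Answer: 5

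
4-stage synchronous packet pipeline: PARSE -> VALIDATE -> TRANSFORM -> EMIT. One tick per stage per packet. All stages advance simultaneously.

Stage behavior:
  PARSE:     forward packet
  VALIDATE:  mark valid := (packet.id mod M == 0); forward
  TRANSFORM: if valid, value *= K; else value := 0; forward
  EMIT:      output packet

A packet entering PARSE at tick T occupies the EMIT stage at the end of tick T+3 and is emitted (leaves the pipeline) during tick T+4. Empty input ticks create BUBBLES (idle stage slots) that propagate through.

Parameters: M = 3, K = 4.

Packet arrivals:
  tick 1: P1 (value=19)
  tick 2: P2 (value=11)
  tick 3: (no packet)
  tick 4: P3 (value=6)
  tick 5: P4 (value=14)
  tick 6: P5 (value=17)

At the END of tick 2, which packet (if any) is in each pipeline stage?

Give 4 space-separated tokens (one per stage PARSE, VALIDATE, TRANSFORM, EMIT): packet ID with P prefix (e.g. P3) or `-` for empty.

Tick 1: [PARSE:P1(v=19,ok=F), VALIDATE:-, TRANSFORM:-, EMIT:-] out:-; in:P1
Tick 2: [PARSE:P2(v=11,ok=F), VALIDATE:P1(v=19,ok=F), TRANSFORM:-, EMIT:-] out:-; in:P2
At end of tick 2: ['P2', 'P1', '-', '-']

Answer: P2 P1 - -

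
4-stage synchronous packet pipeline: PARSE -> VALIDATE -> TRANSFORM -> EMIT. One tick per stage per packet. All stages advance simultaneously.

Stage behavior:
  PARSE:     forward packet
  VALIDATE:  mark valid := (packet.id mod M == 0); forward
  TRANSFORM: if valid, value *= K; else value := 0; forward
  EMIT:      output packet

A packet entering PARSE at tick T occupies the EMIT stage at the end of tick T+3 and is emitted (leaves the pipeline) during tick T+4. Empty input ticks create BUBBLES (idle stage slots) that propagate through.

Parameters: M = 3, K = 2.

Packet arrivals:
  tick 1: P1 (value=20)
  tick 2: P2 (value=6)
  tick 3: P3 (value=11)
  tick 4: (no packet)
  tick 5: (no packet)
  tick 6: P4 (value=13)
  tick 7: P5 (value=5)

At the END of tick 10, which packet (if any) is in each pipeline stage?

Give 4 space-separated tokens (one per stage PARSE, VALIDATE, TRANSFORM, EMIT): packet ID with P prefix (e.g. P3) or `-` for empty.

Tick 1: [PARSE:P1(v=20,ok=F), VALIDATE:-, TRANSFORM:-, EMIT:-] out:-; in:P1
Tick 2: [PARSE:P2(v=6,ok=F), VALIDATE:P1(v=20,ok=F), TRANSFORM:-, EMIT:-] out:-; in:P2
Tick 3: [PARSE:P3(v=11,ok=F), VALIDATE:P2(v=6,ok=F), TRANSFORM:P1(v=0,ok=F), EMIT:-] out:-; in:P3
Tick 4: [PARSE:-, VALIDATE:P3(v=11,ok=T), TRANSFORM:P2(v=0,ok=F), EMIT:P1(v=0,ok=F)] out:-; in:-
Tick 5: [PARSE:-, VALIDATE:-, TRANSFORM:P3(v=22,ok=T), EMIT:P2(v=0,ok=F)] out:P1(v=0); in:-
Tick 6: [PARSE:P4(v=13,ok=F), VALIDATE:-, TRANSFORM:-, EMIT:P3(v=22,ok=T)] out:P2(v=0); in:P4
Tick 7: [PARSE:P5(v=5,ok=F), VALIDATE:P4(v=13,ok=F), TRANSFORM:-, EMIT:-] out:P3(v=22); in:P5
Tick 8: [PARSE:-, VALIDATE:P5(v=5,ok=F), TRANSFORM:P4(v=0,ok=F), EMIT:-] out:-; in:-
Tick 9: [PARSE:-, VALIDATE:-, TRANSFORM:P5(v=0,ok=F), EMIT:P4(v=0,ok=F)] out:-; in:-
Tick 10: [PARSE:-, VALIDATE:-, TRANSFORM:-, EMIT:P5(v=0,ok=F)] out:P4(v=0); in:-
At end of tick 10: ['-', '-', '-', 'P5']

Answer: - - - P5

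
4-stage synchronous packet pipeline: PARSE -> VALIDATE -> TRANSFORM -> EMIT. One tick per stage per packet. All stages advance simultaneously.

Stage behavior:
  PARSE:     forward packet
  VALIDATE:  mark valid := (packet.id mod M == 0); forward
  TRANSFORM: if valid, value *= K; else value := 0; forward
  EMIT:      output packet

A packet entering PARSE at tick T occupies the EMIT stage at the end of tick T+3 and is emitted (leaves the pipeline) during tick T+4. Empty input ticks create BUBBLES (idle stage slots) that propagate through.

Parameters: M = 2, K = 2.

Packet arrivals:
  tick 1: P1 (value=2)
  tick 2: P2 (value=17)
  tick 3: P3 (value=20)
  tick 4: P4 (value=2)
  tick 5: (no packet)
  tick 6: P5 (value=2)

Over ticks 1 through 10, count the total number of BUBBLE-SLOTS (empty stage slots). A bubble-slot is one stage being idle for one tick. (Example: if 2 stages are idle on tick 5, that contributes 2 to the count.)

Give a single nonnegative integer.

Answer: 20

Derivation:
Tick 1: [PARSE:P1(v=2,ok=F), VALIDATE:-, TRANSFORM:-, EMIT:-] out:-; bubbles=3
Tick 2: [PARSE:P2(v=17,ok=F), VALIDATE:P1(v=2,ok=F), TRANSFORM:-, EMIT:-] out:-; bubbles=2
Tick 3: [PARSE:P3(v=20,ok=F), VALIDATE:P2(v=17,ok=T), TRANSFORM:P1(v=0,ok=F), EMIT:-] out:-; bubbles=1
Tick 4: [PARSE:P4(v=2,ok=F), VALIDATE:P3(v=20,ok=F), TRANSFORM:P2(v=34,ok=T), EMIT:P1(v=0,ok=F)] out:-; bubbles=0
Tick 5: [PARSE:-, VALIDATE:P4(v=2,ok=T), TRANSFORM:P3(v=0,ok=F), EMIT:P2(v=34,ok=T)] out:P1(v=0); bubbles=1
Tick 6: [PARSE:P5(v=2,ok=F), VALIDATE:-, TRANSFORM:P4(v=4,ok=T), EMIT:P3(v=0,ok=F)] out:P2(v=34); bubbles=1
Tick 7: [PARSE:-, VALIDATE:P5(v=2,ok=F), TRANSFORM:-, EMIT:P4(v=4,ok=T)] out:P3(v=0); bubbles=2
Tick 8: [PARSE:-, VALIDATE:-, TRANSFORM:P5(v=0,ok=F), EMIT:-] out:P4(v=4); bubbles=3
Tick 9: [PARSE:-, VALIDATE:-, TRANSFORM:-, EMIT:P5(v=0,ok=F)] out:-; bubbles=3
Tick 10: [PARSE:-, VALIDATE:-, TRANSFORM:-, EMIT:-] out:P5(v=0); bubbles=4
Total bubble-slots: 20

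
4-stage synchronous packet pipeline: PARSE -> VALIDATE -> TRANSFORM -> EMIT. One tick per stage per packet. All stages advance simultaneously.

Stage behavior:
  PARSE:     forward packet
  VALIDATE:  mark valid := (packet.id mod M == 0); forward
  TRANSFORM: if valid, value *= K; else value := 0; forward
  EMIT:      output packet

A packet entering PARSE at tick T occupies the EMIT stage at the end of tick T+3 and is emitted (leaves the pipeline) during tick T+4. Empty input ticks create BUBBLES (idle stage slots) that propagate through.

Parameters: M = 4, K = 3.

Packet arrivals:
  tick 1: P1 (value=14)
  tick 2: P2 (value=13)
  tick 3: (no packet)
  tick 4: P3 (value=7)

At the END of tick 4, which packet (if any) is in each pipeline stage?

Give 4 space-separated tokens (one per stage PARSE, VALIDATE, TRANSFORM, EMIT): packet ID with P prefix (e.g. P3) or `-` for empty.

Answer: P3 - P2 P1

Derivation:
Tick 1: [PARSE:P1(v=14,ok=F), VALIDATE:-, TRANSFORM:-, EMIT:-] out:-; in:P1
Tick 2: [PARSE:P2(v=13,ok=F), VALIDATE:P1(v=14,ok=F), TRANSFORM:-, EMIT:-] out:-; in:P2
Tick 3: [PARSE:-, VALIDATE:P2(v=13,ok=F), TRANSFORM:P1(v=0,ok=F), EMIT:-] out:-; in:-
Tick 4: [PARSE:P3(v=7,ok=F), VALIDATE:-, TRANSFORM:P2(v=0,ok=F), EMIT:P1(v=0,ok=F)] out:-; in:P3
At end of tick 4: ['P3', '-', 'P2', 'P1']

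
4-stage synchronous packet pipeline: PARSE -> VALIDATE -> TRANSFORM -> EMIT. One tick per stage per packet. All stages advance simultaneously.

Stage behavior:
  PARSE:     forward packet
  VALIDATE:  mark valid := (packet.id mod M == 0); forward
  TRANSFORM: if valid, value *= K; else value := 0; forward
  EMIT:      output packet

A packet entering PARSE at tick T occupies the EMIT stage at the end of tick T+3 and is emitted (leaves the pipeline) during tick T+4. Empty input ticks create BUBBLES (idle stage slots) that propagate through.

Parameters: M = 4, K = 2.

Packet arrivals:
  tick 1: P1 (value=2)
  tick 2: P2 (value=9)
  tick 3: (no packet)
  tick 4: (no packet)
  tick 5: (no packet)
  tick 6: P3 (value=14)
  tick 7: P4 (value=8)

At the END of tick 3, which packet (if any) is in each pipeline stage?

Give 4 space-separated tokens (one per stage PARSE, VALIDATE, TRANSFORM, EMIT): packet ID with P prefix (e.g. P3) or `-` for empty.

Answer: - P2 P1 -

Derivation:
Tick 1: [PARSE:P1(v=2,ok=F), VALIDATE:-, TRANSFORM:-, EMIT:-] out:-; in:P1
Tick 2: [PARSE:P2(v=9,ok=F), VALIDATE:P1(v=2,ok=F), TRANSFORM:-, EMIT:-] out:-; in:P2
Tick 3: [PARSE:-, VALIDATE:P2(v=9,ok=F), TRANSFORM:P1(v=0,ok=F), EMIT:-] out:-; in:-
At end of tick 3: ['-', 'P2', 'P1', '-']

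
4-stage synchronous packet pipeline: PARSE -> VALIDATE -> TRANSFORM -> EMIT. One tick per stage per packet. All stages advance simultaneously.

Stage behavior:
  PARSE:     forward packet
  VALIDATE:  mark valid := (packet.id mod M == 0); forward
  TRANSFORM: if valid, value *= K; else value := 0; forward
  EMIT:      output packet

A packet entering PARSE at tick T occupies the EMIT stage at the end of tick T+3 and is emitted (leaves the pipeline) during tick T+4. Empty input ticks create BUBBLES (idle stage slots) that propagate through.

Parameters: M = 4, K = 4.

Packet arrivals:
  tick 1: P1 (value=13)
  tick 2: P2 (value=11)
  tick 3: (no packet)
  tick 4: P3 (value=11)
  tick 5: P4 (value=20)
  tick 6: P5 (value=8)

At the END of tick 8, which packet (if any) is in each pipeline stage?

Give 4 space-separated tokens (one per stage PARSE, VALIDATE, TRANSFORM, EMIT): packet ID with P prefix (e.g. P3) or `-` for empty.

Tick 1: [PARSE:P1(v=13,ok=F), VALIDATE:-, TRANSFORM:-, EMIT:-] out:-; in:P1
Tick 2: [PARSE:P2(v=11,ok=F), VALIDATE:P1(v=13,ok=F), TRANSFORM:-, EMIT:-] out:-; in:P2
Tick 3: [PARSE:-, VALIDATE:P2(v=11,ok=F), TRANSFORM:P1(v=0,ok=F), EMIT:-] out:-; in:-
Tick 4: [PARSE:P3(v=11,ok=F), VALIDATE:-, TRANSFORM:P2(v=0,ok=F), EMIT:P1(v=0,ok=F)] out:-; in:P3
Tick 5: [PARSE:P4(v=20,ok=F), VALIDATE:P3(v=11,ok=F), TRANSFORM:-, EMIT:P2(v=0,ok=F)] out:P1(v=0); in:P4
Tick 6: [PARSE:P5(v=8,ok=F), VALIDATE:P4(v=20,ok=T), TRANSFORM:P3(v=0,ok=F), EMIT:-] out:P2(v=0); in:P5
Tick 7: [PARSE:-, VALIDATE:P5(v=8,ok=F), TRANSFORM:P4(v=80,ok=T), EMIT:P3(v=0,ok=F)] out:-; in:-
Tick 8: [PARSE:-, VALIDATE:-, TRANSFORM:P5(v=0,ok=F), EMIT:P4(v=80,ok=T)] out:P3(v=0); in:-
At end of tick 8: ['-', '-', 'P5', 'P4']

Answer: - - P5 P4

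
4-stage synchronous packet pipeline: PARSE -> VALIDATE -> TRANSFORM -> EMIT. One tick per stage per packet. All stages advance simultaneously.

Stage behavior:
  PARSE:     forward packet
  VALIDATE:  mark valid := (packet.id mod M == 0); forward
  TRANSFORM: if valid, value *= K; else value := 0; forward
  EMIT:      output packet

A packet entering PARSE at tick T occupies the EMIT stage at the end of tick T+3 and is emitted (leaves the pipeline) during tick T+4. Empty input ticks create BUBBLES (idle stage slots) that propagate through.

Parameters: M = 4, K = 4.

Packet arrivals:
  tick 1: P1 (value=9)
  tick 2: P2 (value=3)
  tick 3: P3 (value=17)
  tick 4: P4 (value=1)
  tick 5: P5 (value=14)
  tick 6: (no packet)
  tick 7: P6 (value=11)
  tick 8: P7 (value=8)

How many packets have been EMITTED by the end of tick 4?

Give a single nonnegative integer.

Answer: 0

Derivation:
Tick 1: [PARSE:P1(v=9,ok=F), VALIDATE:-, TRANSFORM:-, EMIT:-] out:-; in:P1
Tick 2: [PARSE:P2(v=3,ok=F), VALIDATE:P1(v=9,ok=F), TRANSFORM:-, EMIT:-] out:-; in:P2
Tick 3: [PARSE:P3(v=17,ok=F), VALIDATE:P2(v=3,ok=F), TRANSFORM:P1(v=0,ok=F), EMIT:-] out:-; in:P3
Tick 4: [PARSE:P4(v=1,ok=F), VALIDATE:P3(v=17,ok=F), TRANSFORM:P2(v=0,ok=F), EMIT:P1(v=0,ok=F)] out:-; in:P4
Emitted by tick 4: []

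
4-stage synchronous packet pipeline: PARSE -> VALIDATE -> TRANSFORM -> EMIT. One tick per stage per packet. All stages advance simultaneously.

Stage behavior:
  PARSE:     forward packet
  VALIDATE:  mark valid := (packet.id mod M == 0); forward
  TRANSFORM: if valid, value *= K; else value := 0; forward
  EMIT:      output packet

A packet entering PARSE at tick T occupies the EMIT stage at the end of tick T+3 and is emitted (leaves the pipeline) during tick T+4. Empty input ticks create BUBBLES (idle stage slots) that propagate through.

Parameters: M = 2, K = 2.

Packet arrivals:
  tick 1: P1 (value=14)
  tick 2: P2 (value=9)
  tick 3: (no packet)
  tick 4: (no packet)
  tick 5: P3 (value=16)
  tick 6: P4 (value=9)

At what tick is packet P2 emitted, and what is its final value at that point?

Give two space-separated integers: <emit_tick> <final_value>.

Tick 1: [PARSE:P1(v=14,ok=F), VALIDATE:-, TRANSFORM:-, EMIT:-] out:-; in:P1
Tick 2: [PARSE:P2(v=9,ok=F), VALIDATE:P1(v=14,ok=F), TRANSFORM:-, EMIT:-] out:-; in:P2
Tick 3: [PARSE:-, VALIDATE:P2(v=9,ok=T), TRANSFORM:P1(v=0,ok=F), EMIT:-] out:-; in:-
Tick 4: [PARSE:-, VALIDATE:-, TRANSFORM:P2(v=18,ok=T), EMIT:P1(v=0,ok=F)] out:-; in:-
Tick 5: [PARSE:P3(v=16,ok=F), VALIDATE:-, TRANSFORM:-, EMIT:P2(v=18,ok=T)] out:P1(v=0); in:P3
Tick 6: [PARSE:P4(v=9,ok=F), VALIDATE:P3(v=16,ok=F), TRANSFORM:-, EMIT:-] out:P2(v=18); in:P4
Tick 7: [PARSE:-, VALIDATE:P4(v=9,ok=T), TRANSFORM:P3(v=0,ok=F), EMIT:-] out:-; in:-
Tick 8: [PARSE:-, VALIDATE:-, TRANSFORM:P4(v=18,ok=T), EMIT:P3(v=0,ok=F)] out:-; in:-
Tick 9: [PARSE:-, VALIDATE:-, TRANSFORM:-, EMIT:P4(v=18,ok=T)] out:P3(v=0); in:-
Tick 10: [PARSE:-, VALIDATE:-, TRANSFORM:-, EMIT:-] out:P4(v=18); in:-
P2: arrives tick 2, valid=True (id=2, id%2=0), emit tick 6, final value 18

Answer: 6 18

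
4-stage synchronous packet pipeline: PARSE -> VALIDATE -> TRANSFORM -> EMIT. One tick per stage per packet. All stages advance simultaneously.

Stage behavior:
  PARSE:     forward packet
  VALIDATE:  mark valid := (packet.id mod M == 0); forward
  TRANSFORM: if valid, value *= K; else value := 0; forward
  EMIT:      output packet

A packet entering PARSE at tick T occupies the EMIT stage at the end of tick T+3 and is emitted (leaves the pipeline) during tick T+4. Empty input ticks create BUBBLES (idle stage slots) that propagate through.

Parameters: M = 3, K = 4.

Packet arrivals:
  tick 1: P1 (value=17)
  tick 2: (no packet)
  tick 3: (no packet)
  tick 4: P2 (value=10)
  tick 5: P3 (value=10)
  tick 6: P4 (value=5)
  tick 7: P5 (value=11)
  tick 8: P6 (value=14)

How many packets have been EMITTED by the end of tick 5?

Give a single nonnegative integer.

Answer: 1

Derivation:
Tick 1: [PARSE:P1(v=17,ok=F), VALIDATE:-, TRANSFORM:-, EMIT:-] out:-; in:P1
Tick 2: [PARSE:-, VALIDATE:P1(v=17,ok=F), TRANSFORM:-, EMIT:-] out:-; in:-
Tick 3: [PARSE:-, VALIDATE:-, TRANSFORM:P1(v=0,ok=F), EMIT:-] out:-; in:-
Tick 4: [PARSE:P2(v=10,ok=F), VALIDATE:-, TRANSFORM:-, EMIT:P1(v=0,ok=F)] out:-; in:P2
Tick 5: [PARSE:P3(v=10,ok=F), VALIDATE:P2(v=10,ok=F), TRANSFORM:-, EMIT:-] out:P1(v=0); in:P3
Emitted by tick 5: ['P1']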